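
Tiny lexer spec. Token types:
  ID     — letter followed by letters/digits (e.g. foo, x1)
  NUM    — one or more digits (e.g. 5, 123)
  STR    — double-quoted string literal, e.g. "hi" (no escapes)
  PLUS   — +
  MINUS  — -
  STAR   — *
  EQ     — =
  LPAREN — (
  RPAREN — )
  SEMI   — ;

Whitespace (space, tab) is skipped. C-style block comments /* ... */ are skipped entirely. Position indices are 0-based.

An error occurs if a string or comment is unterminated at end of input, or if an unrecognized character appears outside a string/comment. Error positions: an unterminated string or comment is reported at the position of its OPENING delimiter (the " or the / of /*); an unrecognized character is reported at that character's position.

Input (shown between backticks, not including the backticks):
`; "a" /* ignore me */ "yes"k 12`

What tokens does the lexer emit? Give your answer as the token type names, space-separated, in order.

pos=0: emit SEMI ';'
pos=2: enter STRING mode
pos=2: emit STR "a" (now at pos=5)
pos=6: enter COMMENT mode (saw '/*')
exit COMMENT mode (now at pos=21)
pos=22: enter STRING mode
pos=22: emit STR "yes" (now at pos=27)
pos=27: emit ID 'k' (now at pos=28)
pos=29: emit NUM '12' (now at pos=31)
DONE. 5 tokens: [SEMI, STR, STR, ID, NUM]

Answer: SEMI STR STR ID NUM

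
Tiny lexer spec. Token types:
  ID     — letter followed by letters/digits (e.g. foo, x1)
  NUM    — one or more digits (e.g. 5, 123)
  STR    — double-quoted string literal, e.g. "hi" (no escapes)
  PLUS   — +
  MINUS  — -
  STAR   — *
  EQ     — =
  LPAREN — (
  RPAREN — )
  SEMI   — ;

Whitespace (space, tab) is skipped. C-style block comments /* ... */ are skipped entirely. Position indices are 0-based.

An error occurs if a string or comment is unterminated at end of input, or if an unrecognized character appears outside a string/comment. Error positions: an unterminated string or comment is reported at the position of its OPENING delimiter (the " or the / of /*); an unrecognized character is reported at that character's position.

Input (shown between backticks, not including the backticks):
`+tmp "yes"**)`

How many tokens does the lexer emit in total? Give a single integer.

Answer: 6

Derivation:
pos=0: emit PLUS '+'
pos=1: emit ID 'tmp' (now at pos=4)
pos=5: enter STRING mode
pos=5: emit STR "yes" (now at pos=10)
pos=10: emit STAR '*'
pos=11: emit STAR '*'
pos=12: emit RPAREN ')'
DONE. 6 tokens: [PLUS, ID, STR, STAR, STAR, RPAREN]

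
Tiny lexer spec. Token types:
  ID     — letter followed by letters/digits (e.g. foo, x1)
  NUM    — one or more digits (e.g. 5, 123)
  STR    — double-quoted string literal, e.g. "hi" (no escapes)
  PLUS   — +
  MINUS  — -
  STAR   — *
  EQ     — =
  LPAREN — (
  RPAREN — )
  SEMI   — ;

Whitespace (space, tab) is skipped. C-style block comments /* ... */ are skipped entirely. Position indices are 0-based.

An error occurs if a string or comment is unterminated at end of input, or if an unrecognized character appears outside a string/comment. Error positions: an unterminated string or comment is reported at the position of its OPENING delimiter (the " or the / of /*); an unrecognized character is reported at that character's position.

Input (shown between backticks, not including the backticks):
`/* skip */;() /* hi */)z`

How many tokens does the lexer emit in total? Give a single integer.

Answer: 5

Derivation:
pos=0: enter COMMENT mode (saw '/*')
exit COMMENT mode (now at pos=10)
pos=10: emit SEMI ';'
pos=11: emit LPAREN '('
pos=12: emit RPAREN ')'
pos=14: enter COMMENT mode (saw '/*')
exit COMMENT mode (now at pos=22)
pos=22: emit RPAREN ')'
pos=23: emit ID 'z' (now at pos=24)
DONE. 5 tokens: [SEMI, LPAREN, RPAREN, RPAREN, ID]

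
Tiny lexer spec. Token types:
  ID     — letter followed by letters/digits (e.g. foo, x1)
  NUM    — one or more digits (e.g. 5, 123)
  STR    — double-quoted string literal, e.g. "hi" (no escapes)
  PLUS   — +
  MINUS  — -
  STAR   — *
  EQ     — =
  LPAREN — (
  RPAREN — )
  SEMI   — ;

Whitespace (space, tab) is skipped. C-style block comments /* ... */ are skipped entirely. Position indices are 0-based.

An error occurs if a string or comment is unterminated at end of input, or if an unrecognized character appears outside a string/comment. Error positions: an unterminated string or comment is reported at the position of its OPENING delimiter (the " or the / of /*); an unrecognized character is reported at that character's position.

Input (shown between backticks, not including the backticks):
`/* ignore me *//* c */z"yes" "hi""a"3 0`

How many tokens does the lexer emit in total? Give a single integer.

Answer: 6

Derivation:
pos=0: enter COMMENT mode (saw '/*')
exit COMMENT mode (now at pos=15)
pos=15: enter COMMENT mode (saw '/*')
exit COMMENT mode (now at pos=22)
pos=22: emit ID 'z' (now at pos=23)
pos=23: enter STRING mode
pos=23: emit STR "yes" (now at pos=28)
pos=29: enter STRING mode
pos=29: emit STR "hi" (now at pos=33)
pos=33: enter STRING mode
pos=33: emit STR "a" (now at pos=36)
pos=36: emit NUM '3' (now at pos=37)
pos=38: emit NUM '0' (now at pos=39)
DONE. 6 tokens: [ID, STR, STR, STR, NUM, NUM]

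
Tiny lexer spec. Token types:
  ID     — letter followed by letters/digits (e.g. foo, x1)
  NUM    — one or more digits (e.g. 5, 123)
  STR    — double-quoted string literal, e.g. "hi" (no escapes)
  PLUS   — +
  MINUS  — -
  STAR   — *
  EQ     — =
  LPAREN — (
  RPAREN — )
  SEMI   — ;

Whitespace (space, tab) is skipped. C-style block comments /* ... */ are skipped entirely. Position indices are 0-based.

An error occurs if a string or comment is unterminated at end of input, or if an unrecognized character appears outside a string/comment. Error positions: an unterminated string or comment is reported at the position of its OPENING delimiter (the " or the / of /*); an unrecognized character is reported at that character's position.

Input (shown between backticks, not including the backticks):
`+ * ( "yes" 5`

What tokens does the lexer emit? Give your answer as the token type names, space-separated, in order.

pos=0: emit PLUS '+'
pos=2: emit STAR '*'
pos=4: emit LPAREN '('
pos=6: enter STRING mode
pos=6: emit STR "yes" (now at pos=11)
pos=12: emit NUM '5' (now at pos=13)
DONE. 5 tokens: [PLUS, STAR, LPAREN, STR, NUM]

Answer: PLUS STAR LPAREN STR NUM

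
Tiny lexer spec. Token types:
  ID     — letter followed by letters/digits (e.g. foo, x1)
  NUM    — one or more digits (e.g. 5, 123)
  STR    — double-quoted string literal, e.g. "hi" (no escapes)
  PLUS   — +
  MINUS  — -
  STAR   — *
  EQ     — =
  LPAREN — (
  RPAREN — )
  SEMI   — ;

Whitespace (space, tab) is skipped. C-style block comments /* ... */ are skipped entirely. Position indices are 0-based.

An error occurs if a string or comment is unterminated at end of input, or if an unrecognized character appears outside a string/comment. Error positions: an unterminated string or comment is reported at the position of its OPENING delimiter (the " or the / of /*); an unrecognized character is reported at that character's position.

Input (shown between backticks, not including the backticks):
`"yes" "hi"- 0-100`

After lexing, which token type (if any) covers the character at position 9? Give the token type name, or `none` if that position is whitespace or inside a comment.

Answer: STR

Derivation:
pos=0: enter STRING mode
pos=0: emit STR "yes" (now at pos=5)
pos=6: enter STRING mode
pos=6: emit STR "hi" (now at pos=10)
pos=10: emit MINUS '-'
pos=12: emit NUM '0' (now at pos=13)
pos=13: emit MINUS '-'
pos=14: emit NUM '100' (now at pos=17)
DONE. 6 tokens: [STR, STR, MINUS, NUM, MINUS, NUM]
Position 9: char is '"' -> STR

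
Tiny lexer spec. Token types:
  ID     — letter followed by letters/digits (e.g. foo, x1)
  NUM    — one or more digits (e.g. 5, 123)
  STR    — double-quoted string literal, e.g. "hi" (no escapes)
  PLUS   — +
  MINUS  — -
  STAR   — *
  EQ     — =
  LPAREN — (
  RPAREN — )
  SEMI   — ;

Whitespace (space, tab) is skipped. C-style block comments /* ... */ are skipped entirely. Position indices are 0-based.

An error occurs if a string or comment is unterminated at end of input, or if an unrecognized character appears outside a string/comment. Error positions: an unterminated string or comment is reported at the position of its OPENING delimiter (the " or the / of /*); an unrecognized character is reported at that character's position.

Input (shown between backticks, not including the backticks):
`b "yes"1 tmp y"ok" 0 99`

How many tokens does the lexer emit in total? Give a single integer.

Answer: 8

Derivation:
pos=0: emit ID 'b' (now at pos=1)
pos=2: enter STRING mode
pos=2: emit STR "yes" (now at pos=7)
pos=7: emit NUM '1' (now at pos=8)
pos=9: emit ID 'tmp' (now at pos=12)
pos=13: emit ID 'y' (now at pos=14)
pos=14: enter STRING mode
pos=14: emit STR "ok" (now at pos=18)
pos=19: emit NUM '0' (now at pos=20)
pos=21: emit NUM '99' (now at pos=23)
DONE. 8 tokens: [ID, STR, NUM, ID, ID, STR, NUM, NUM]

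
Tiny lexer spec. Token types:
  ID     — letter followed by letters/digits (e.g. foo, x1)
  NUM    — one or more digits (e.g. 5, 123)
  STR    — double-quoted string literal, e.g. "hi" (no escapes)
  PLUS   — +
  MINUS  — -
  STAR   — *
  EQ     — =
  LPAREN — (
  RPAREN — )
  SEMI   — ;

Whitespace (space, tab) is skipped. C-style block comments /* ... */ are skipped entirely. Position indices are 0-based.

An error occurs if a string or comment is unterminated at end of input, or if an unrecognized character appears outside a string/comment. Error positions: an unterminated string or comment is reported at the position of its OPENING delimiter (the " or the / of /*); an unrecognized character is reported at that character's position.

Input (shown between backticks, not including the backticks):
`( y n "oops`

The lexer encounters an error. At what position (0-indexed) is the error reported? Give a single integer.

Answer: 6

Derivation:
pos=0: emit LPAREN '('
pos=2: emit ID 'y' (now at pos=3)
pos=4: emit ID 'n' (now at pos=5)
pos=6: enter STRING mode
pos=6: ERROR — unterminated string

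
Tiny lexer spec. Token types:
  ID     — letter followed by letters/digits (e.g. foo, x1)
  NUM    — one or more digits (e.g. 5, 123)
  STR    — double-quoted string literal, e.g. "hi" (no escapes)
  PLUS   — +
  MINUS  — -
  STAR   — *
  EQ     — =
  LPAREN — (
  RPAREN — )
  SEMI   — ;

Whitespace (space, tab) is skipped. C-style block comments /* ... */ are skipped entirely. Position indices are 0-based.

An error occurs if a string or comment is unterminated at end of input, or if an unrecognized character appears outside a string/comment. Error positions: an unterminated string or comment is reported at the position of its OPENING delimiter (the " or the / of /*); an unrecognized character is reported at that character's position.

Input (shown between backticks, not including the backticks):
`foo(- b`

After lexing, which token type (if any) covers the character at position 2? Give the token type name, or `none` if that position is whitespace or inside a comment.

Answer: ID

Derivation:
pos=0: emit ID 'foo' (now at pos=3)
pos=3: emit LPAREN '('
pos=4: emit MINUS '-'
pos=6: emit ID 'b' (now at pos=7)
DONE. 4 tokens: [ID, LPAREN, MINUS, ID]
Position 2: char is 'o' -> ID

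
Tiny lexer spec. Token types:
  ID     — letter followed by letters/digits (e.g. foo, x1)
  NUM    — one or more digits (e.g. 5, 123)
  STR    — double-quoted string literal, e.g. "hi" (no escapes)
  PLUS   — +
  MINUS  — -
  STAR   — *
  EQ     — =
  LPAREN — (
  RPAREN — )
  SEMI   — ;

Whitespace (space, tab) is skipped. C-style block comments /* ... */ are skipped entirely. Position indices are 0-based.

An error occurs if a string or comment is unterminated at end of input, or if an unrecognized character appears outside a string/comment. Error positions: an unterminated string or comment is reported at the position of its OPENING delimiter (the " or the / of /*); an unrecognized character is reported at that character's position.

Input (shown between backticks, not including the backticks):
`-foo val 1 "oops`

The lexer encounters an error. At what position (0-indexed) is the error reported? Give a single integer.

Answer: 11

Derivation:
pos=0: emit MINUS '-'
pos=1: emit ID 'foo' (now at pos=4)
pos=5: emit ID 'val' (now at pos=8)
pos=9: emit NUM '1' (now at pos=10)
pos=11: enter STRING mode
pos=11: ERROR — unterminated string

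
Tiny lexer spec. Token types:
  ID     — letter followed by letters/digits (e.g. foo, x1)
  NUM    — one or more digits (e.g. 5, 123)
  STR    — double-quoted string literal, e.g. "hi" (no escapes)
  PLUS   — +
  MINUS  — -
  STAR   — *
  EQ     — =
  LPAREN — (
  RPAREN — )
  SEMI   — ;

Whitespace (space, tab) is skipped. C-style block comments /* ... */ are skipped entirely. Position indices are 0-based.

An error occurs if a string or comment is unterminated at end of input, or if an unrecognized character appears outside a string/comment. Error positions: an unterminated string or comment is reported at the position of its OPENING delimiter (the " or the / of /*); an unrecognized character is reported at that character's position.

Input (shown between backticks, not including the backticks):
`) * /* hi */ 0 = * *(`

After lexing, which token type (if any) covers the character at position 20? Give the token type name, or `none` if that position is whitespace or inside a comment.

Answer: LPAREN

Derivation:
pos=0: emit RPAREN ')'
pos=2: emit STAR '*'
pos=4: enter COMMENT mode (saw '/*')
exit COMMENT mode (now at pos=12)
pos=13: emit NUM '0' (now at pos=14)
pos=15: emit EQ '='
pos=17: emit STAR '*'
pos=19: emit STAR '*'
pos=20: emit LPAREN '('
DONE. 7 tokens: [RPAREN, STAR, NUM, EQ, STAR, STAR, LPAREN]
Position 20: char is '(' -> LPAREN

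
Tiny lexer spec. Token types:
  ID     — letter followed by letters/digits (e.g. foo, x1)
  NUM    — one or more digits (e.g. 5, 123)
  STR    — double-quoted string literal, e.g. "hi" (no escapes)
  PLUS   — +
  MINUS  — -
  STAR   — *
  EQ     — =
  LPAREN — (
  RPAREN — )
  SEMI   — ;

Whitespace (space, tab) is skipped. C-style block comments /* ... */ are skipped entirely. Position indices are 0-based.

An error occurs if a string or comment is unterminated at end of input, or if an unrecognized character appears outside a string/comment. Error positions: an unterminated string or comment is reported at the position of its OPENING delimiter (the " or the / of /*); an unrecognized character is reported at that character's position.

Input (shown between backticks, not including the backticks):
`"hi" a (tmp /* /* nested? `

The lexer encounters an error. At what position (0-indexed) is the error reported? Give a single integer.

pos=0: enter STRING mode
pos=0: emit STR "hi" (now at pos=4)
pos=5: emit ID 'a' (now at pos=6)
pos=7: emit LPAREN '('
pos=8: emit ID 'tmp' (now at pos=11)
pos=12: enter COMMENT mode (saw '/*')
pos=12: ERROR — unterminated comment (reached EOF)

Answer: 12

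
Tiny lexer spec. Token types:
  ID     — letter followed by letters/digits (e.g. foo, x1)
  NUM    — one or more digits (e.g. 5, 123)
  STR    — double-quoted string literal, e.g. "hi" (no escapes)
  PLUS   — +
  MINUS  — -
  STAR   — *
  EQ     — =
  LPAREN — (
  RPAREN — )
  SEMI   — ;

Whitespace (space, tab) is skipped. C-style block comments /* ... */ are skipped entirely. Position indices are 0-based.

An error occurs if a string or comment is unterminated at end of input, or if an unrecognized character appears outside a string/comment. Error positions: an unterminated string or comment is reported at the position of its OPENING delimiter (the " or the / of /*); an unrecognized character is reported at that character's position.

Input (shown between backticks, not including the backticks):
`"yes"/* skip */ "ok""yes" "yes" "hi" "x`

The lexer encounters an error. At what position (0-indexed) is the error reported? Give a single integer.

Answer: 37

Derivation:
pos=0: enter STRING mode
pos=0: emit STR "yes" (now at pos=5)
pos=5: enter COMMENT mode (saw '/*')
exit COMMENT mode (now at pos=15)
pos=16: enter STRING mode
pos=16: emit STR "ok" (now at pos=20)
pos=20: enter STRING mode
pos=20: emit STR "yes" (now at pos=25)
pos=26: enter STRING mode
pos=26: emit STR "yes" (now at pos=31)
pos=32: enter STRING mode
pos=32: emit STR "hi" (now at pos=36)
pos=37: enter STRING mode
pos=37: ERROR — unterminated string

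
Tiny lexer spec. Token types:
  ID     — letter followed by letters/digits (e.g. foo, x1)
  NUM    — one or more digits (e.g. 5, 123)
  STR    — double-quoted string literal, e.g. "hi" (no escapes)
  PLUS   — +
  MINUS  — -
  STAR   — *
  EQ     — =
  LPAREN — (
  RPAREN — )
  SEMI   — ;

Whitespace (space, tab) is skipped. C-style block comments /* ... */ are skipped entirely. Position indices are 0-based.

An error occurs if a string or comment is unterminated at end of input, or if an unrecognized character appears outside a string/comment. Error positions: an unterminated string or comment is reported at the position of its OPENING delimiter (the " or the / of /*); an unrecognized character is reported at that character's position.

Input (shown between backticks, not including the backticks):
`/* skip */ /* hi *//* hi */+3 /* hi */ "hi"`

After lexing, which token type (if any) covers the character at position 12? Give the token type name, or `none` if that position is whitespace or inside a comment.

Answer: none

Derivation:
pos=0: enter COMMENT mode (saw '/*')
exit COMMENT mode (now at pos=10)
pos=11: enter COMMENT mode (saw '/*')
exit COMMENT mode (now at pos=19)
pos=19: enter COMMENT mode (saw '/*')
exit COMMENT mode (now at pos=27)
pos=27: emit PLUS '+'
pos=28: emit NUM '3' (now at pos=29)
pos=30: enter COMMENT mode (saw '/*')
exit COMMENT mode (now at pos=38)
pos=39: enter STRING mode
pos=39: emit STR "hi" (now at pos=43)
DONE. 3 tokens: [PLUS, NUM, STR]
Position 12: char is '*' -> none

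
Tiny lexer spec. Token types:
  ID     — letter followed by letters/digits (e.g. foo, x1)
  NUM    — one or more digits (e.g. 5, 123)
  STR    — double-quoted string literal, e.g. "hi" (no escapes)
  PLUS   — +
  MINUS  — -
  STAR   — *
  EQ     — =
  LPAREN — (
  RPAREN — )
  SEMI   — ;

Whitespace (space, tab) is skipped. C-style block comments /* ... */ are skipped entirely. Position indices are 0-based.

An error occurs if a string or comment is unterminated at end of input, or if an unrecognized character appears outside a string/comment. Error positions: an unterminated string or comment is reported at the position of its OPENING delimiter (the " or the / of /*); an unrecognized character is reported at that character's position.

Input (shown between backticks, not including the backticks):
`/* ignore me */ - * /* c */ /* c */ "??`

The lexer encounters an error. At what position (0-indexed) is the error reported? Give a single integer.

pos=0: enter COMMENT mode (saw '/*')
exit COMMENT mode (now at pos=15)
pos=16: emit MINUS '-'
pos=18: emit STAR '*'
pos=20: enter COMMENT mode (saw '/*')
exit COMMENT mode (now at pos=27)
pos=28: enter COMMENT mode (saw '/*')
exit COMMENT mode (now at pos=35)
pos=36: enter STRING mode
pos=36: ERROR — unterminated string

Answer: 36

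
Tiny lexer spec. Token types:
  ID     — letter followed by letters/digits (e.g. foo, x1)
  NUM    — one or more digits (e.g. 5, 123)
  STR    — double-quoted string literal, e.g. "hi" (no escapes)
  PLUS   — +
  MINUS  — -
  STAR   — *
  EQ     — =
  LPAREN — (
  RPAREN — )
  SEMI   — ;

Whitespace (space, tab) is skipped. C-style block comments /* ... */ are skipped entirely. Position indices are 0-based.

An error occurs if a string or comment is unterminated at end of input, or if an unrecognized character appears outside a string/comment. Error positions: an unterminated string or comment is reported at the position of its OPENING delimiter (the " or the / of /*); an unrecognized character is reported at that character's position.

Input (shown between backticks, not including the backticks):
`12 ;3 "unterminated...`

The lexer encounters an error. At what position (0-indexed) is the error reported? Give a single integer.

Answer: 6

Derivation:
pos=0: emit NUM '12' (now at pos=2)
pos=3: emit SEMI ';'
pos=4: emit NUM '3' (now at pos=5)
pos=6: enter STRING mode
pos=6: ERROR — unterminated string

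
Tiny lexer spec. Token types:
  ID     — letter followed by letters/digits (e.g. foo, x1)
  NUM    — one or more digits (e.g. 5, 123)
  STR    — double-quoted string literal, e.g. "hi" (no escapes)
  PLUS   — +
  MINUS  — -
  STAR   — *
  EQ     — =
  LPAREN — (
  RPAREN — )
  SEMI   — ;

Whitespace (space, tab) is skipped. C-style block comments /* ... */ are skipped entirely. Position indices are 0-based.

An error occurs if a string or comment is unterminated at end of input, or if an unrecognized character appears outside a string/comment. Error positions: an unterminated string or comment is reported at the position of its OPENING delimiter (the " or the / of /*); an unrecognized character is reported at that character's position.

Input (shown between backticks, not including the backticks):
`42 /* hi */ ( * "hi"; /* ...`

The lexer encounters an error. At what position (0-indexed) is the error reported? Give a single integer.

pos=0: emit NUM '42' (now at pos=2)
pos=3: enter COMMENT mode (saw '/*')
exit COMMENT mode (now at pos=11)
pos=12: emit LPAREN '('
pos=14: emit STAR '*'
pos=16: enter STRING mode
pos=16: emit STR "hi" (now at pos=20)
pos=20: emit SEMI ';'
pos=22: enter COMMENT mode (saw '/*')
pos=22: ERROR — unterminated comment (reached EOF)

Answer: 22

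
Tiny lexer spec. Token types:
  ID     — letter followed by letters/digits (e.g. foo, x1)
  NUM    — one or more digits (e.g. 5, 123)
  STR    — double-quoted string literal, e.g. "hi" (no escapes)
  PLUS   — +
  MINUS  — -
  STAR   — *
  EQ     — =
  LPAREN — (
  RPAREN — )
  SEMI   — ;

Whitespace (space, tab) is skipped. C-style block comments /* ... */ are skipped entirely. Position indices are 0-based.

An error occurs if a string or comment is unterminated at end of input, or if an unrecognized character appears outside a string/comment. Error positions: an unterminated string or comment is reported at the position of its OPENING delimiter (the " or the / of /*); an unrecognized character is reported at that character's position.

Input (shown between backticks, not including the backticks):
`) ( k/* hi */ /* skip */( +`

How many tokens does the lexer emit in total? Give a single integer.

pos=0: emit RPAREN ')'
pos=2: emit LPAREN '('
pos=4: emit ID 'k' (now at pos=5)
pos=5: enter COMMENT mode (saw '/*')
exit COMMENT mode (now at pos=13)
pos=14: enter COMMENT mode (saw '/*')
exit COMMENT mode (now at pos=24)
pos=24: emit LPAREN '('
pos=26: emit PLUS '+'
DONE. 5 tokens: [RPAREN, LPAREN, ID, LPAREN, PLUS]

Answer: 5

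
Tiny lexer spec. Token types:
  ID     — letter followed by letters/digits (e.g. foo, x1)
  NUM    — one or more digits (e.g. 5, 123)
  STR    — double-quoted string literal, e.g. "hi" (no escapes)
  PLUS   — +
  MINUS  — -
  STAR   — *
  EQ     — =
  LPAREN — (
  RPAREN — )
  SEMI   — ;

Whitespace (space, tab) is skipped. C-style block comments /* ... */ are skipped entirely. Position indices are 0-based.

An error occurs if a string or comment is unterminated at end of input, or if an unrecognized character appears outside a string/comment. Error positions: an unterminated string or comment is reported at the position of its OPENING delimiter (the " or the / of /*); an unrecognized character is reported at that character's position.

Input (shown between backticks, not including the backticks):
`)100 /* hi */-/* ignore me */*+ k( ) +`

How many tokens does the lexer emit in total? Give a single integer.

pos=0: emit RPAREN ')'
pos=1: emit NUM '100' (now at pos=4)
pos=5: enter COMMENT mode (saw '/*')
exit COMMENT mode (now at pos=13)
pos=13: emit MINUS '-'
pos=14: enter COMMENT mode (saw '/*')
exit COMMENT mode (now at pos=29)
pos=29: emit STAR '*'
pos=30: emit PLUS '+'
pos=32: emit ID 'k' (now at pos=33)
pos=33: emit LPAREN '('
pos=35: emit RPAREN ')'
pos=37: emit PLUS '+'
DONE. 9 tokens: [RPAREN, NUM, MINUS, STAR, PLUS, ID, LPAREN, RPAREN, PLUS]

Answer: 9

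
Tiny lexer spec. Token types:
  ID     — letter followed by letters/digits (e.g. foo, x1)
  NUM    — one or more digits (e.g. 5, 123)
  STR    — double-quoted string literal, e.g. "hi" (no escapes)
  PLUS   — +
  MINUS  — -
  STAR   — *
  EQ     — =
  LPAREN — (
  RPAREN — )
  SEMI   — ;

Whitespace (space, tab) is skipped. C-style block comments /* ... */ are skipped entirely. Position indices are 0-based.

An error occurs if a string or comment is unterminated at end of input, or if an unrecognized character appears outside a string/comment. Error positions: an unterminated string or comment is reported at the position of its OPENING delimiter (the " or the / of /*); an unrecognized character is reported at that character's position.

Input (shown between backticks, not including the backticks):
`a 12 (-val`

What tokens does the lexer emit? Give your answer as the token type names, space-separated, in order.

Answer: ID NUM LPAREN MINUS ID

Derivation:
pos=0: emit ID 'a' (now at pos=1)
pos=2: emit NUM '12' (now at pos=4)
pos=5: emit LPAREN '('
pos=6: emit MINUS '-'
pos=7: emit ID 'val' (now at pos=10)
DONE. 5 tokens: [ID, NUM, LPAREN, MINUS, ID]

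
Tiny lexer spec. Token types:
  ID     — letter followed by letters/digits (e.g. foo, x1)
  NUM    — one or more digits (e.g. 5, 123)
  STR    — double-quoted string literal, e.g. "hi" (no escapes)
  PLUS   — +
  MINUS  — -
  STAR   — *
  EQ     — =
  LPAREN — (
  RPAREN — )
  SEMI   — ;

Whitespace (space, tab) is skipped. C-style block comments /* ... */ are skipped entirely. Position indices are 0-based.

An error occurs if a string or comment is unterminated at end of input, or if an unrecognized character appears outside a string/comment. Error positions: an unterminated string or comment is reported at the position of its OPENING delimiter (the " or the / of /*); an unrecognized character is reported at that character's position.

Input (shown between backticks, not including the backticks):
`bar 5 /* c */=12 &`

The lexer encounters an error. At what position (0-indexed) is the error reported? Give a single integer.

pos=0: emit ID 'bar' (now at pos=3)
pos=4: emit NUM '5' (now at pos=5)
pos=6: enter COMMENT mode (saw '/*')
exit COMMENT mode (now at pos=13)
pos=13: emit EQ '='
pos=14: emit NUM '12' (now at pos=16)
pos=17: ERROR — unrecognized char '&'

Answer: 17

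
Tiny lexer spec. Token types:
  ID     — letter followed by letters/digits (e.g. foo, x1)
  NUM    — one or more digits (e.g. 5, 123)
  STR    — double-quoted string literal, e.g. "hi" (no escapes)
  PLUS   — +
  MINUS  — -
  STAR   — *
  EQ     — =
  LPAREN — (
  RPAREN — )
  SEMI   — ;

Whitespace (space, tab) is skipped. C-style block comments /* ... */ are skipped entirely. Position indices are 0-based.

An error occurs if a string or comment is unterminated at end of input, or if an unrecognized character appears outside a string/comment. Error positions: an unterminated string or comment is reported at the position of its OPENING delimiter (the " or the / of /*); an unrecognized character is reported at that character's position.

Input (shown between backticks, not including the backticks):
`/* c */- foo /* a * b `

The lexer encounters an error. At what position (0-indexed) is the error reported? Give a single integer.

Answer: 13

Derivation:
pos=0: enter COMMENT mode (saw '/*')
exit COMMENT mode (now at pos=7)
pos=7: emit MINUS '-'
pos=9: emit ID 'foo' (now at pos=12)
pos=13: enter COMMENT mode (saw '/*')
pos=13: ERROR — unterminated comment (reached EOF)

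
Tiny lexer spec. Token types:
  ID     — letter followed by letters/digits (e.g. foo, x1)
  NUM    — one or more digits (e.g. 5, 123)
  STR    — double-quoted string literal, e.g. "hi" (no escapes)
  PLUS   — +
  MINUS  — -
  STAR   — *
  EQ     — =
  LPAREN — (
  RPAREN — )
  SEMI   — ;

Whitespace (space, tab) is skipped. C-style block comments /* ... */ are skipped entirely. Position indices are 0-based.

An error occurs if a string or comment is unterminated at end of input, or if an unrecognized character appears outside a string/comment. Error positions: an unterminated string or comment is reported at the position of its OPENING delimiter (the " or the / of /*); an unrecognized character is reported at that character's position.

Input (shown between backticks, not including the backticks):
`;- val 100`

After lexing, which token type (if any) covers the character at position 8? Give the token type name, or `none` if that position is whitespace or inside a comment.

Answer: NUM

Derivation:
pos=0: emit SEMI ';'
pos=1: emit MINUS '-'
pos=3: emit ID 'val' (now at pos=6)
pos=7: emit NUM '100' (now at pos=10)
DONE. 4 tokens: [SEMI, MINUS, ID, NUM]
Position 8: char is '0' -> NUM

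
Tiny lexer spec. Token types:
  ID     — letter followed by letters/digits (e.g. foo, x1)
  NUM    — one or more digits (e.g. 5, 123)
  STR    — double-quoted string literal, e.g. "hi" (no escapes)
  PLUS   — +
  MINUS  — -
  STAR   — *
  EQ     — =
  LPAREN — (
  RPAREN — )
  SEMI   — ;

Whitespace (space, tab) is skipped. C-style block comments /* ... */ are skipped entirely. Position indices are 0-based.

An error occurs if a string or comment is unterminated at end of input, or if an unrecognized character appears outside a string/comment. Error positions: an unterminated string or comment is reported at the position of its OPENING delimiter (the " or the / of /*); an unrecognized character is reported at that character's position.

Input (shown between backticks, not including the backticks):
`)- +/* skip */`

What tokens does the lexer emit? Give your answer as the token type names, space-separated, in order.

pos=0: emit RPAREN ')'
pos=1: emit MINUS '-'
pos=3: emit PLUS '+'
pos=4: enter COMMENT mode (saw '/*')
exit COMMENT mode (now at pos=14)
DONE. 3 tokens: [RPAREN, MINUS, PLUS]

Answer: RPAREN MINUS PLUS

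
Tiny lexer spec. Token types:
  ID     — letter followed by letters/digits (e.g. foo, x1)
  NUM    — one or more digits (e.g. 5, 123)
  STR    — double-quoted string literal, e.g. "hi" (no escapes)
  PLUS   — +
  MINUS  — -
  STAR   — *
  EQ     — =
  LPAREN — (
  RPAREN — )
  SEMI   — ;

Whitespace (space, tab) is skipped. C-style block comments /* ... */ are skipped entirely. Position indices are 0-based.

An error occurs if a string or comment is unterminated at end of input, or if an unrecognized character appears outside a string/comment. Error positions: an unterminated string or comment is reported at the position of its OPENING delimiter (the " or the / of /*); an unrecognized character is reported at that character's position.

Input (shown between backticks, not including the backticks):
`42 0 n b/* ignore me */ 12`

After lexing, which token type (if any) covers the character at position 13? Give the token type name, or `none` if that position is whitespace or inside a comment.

pos=0: emit NUM '42' (now at pos=2)
pos=3: emit NUM '0' (now at pos=4)
pos=5: emit ID 'n' (now at pos=6)
pos=7: emit ID 'b' (now at pos=8)
pos=8: enter COMMENT mode (saw '/*')
exit COMMENT mode (now at pos=23)
pos=24: emit NUM '12' (now at pos=26)
DONE. 5 tokens: [NUM, NUM, ID, ID, NUM]
Position 13: char is 'n' -> none

Answer: none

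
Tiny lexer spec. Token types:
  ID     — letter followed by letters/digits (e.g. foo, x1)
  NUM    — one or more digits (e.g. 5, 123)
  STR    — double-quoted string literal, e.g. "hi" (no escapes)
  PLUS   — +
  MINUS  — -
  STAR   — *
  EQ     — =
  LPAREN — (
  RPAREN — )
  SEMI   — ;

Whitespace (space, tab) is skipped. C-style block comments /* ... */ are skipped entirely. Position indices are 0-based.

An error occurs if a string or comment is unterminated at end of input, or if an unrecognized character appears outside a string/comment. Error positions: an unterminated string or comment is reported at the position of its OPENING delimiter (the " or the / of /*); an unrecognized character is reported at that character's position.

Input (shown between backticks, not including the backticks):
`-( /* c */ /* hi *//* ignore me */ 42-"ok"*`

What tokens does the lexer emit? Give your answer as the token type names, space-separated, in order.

Answer: MINUS LPAREN NUM MINUS STR STAR

Derivation:
pos=0: emit MINUS '-'
pos=1: emit LPAREN '('
pos=3: enter COMMENT mode (saw '/*')
exit COMMENT mode (now at pos=10)
pos=11: enter COMMENT mode (saw '/*')
exit COMMENT mode (now at pos=19)
pos=19: enter COMMENT mode (saw '/*')
exit COMMENT mode (now at pos=34)
pos=35: emit NUM '42' (now at pos=37)
pos=37: emit MINUS '-'
pos=38: enter STRING mode
pos=38: emit STR "ok" (now at pos=42)
pos=42: emit STAR '*'
DONE. 6 tokens: [MINUS, LPAREN, NUM, MINUS, STR, STAR]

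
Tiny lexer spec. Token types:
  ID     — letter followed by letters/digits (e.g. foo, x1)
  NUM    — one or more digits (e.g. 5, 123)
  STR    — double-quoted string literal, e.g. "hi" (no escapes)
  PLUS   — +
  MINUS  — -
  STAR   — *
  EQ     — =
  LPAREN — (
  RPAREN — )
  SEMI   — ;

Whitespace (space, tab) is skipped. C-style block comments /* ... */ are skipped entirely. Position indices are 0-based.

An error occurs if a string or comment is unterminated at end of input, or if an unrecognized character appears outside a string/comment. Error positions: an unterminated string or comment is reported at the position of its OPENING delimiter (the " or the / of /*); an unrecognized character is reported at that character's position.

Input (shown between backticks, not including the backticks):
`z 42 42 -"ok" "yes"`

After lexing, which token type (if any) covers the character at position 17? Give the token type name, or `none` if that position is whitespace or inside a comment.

pos=0: emit ID 'z' (now at pos=1)
pos=2: emit NUM '42' (now at pos=4)
pos=5: emit NUM '42' (now at pos=7)
pos=8: emit MINUS '-'
pos=9: enter STRING mode
pos=9: emit STR "ok" (now at pos=13)
pos=14: enter STRING mode
pos=14: emit STR "yes" (now at pos=19)
DONE. 6 tokens: [ID, NUM, NUM, MINUS, STR, STR]
Position 17: char is 's' -> STR

Answer: STR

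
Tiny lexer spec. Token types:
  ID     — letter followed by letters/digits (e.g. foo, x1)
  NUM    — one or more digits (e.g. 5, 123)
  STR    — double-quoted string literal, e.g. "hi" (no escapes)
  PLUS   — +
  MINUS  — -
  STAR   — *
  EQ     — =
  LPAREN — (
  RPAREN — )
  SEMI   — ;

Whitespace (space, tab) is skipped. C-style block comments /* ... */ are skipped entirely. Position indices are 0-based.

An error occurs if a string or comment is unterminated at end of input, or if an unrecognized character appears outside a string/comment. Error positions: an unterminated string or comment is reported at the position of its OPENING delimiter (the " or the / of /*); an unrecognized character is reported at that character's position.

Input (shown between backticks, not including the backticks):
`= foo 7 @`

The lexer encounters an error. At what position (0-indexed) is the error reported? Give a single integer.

Answer: 8

Derivation:
pos=0: emit EQ '='
pos=2: emit ID 'foo' (now at pos=5)
pos=6: emit NUM '7' (now at pos=7)
pos=8: ERROR — unrecognized char '@'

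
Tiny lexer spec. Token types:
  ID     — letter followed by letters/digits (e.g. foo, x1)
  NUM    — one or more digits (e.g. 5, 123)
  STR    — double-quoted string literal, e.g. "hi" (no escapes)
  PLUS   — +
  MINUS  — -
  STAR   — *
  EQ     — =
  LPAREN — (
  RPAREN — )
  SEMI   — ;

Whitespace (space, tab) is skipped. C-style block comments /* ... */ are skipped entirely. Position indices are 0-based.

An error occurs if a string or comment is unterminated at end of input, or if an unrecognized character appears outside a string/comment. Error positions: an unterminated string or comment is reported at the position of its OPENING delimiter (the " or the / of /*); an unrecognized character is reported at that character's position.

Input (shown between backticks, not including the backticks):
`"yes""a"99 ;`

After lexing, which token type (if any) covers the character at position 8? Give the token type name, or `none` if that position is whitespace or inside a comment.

pos=0: enter STRING mode
pos=0: emit STR "yes" (now at pos=5)
pos=5: enter STRING mode
pos=5: emit STR "a" (now at pos=8)
pos=8: emit NUM '99' (now at pos=10)
pos=11: emit SEMI ';'
DONE. 4 tokens: [STR, STR, NUM, SEMI]
Position 8: char is '9' -> NUM

Answer: NUM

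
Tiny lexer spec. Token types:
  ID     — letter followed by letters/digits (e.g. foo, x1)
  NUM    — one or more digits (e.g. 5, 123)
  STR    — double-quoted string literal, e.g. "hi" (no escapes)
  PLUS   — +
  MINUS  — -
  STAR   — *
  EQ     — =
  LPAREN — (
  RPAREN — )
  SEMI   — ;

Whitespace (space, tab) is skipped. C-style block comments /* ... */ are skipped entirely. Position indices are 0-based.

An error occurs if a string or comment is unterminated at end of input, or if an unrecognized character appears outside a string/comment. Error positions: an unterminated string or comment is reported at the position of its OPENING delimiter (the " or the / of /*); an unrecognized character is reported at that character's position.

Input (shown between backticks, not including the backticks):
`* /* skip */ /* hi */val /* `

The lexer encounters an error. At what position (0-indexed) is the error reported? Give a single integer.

Answer: 25

Derivation:
pos=0: emit STAR '*'
pos=2: enter COMMENT mode (saw '/*')
exit COMMENT mode (now at pos=12)
pos=13: enter COMMENT mode (saw '/*')
exit COMMENT mode (now at pos=21)
pos=21: emit ID 'val' (now at pos=24)
pos=25: enter COMMENT mode (saw '/*')
pos=25: ERROR — unterminated comment (reached EOF)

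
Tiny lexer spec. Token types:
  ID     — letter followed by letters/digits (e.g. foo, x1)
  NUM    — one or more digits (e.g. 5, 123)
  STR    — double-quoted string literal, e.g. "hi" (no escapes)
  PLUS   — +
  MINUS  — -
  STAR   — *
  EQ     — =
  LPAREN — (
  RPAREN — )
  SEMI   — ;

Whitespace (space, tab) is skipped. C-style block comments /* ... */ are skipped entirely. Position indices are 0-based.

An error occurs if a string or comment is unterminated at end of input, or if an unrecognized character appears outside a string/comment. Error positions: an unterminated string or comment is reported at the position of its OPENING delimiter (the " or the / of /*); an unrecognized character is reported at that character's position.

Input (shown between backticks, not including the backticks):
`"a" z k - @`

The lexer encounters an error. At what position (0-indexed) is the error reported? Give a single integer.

Answer: 10

Derivation:
pos=0: enter STRING mode
pos=0: emit STR "a" (now at pos=3)
pos=4: emit ID 'z' (now at pos=5)
pos=6: emit ID 'k' (now at pos=7)
pos=8: emit MINUS '-'
pos=10: ERROR — unrecognized char '@'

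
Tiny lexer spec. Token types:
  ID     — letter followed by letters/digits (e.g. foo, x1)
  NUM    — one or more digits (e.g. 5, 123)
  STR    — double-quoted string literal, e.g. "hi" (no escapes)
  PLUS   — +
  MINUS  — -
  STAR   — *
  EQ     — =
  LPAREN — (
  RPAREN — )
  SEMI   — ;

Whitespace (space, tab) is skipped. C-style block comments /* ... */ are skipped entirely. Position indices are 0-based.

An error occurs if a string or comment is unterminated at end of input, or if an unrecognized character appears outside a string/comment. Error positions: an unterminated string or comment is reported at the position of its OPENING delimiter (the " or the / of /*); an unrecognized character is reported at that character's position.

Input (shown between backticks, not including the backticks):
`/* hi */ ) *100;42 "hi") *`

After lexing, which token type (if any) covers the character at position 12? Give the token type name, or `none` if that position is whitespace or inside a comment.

Answer: NUM

Derivation:
pos=0: enter COMMENT mode (saw '/*')
exit COMMENT mode (now at pos=8)
pos=9: emit RPAREN ')'
pos=11: emit STAR '*'
pos=12: emit NUM '100' (now at pos=15)
pos=15: emit SEMI ';'
pos=16: emit NUM '42' (now at pos=18)
pos=19: enter STRING mode
pos=19: emit STR "hi" (now at pos=23)
pos=23: emit RPAREN ')'
pos=25: emit STAR '*'
DONE. 8 tokens: [RPAREN, STAR, NUM, SEMI, NUM, STR, RPAREN, STAR]
Position 12: char is '1' -> NUM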